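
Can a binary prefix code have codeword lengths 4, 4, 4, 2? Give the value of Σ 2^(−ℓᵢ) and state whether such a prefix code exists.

With common denominator 2^4 = 16: Σ 2^(−ℓᵢ) = 1/16 + 1/16 + 1/16 + 4/16 = 7/16 = 0.4375.
Kraft's inequality requires Σ ≤ 1; here Σ = 0.4375 ≤ 1, so such a prefix code exists.

0.4375; yes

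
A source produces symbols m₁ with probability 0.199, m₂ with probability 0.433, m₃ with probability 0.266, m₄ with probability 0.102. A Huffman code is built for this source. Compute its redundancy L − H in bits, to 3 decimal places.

0.038 bits

Entropy H = −Σ p log₂ p ≈ 1.8305 bits.
Huffman merges: 51/500+199/1000→301/1000; 133/500+301/1000→567/1000; 433/1000+567/1000→1. L = 467/250 ≈ 1.8680.
L − H = 1.8680 − 1.8305 = 0.038 bits.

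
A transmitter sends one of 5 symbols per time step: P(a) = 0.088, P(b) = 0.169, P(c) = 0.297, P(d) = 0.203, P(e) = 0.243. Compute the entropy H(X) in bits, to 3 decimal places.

2.225 bits

H = −Σ pᵢ log₂ pᵢ.
−0.088·log₂(0.088) = 0.3086
−0.169·log₂(0.169) = 0.4335
−0.297·log₂(0.297) = 0.5202
−0.203·log₂(0.203) = 0.4670
−0.243·log₂(0.243) = 0.4960
Sum ≈ 2.2252 → 2.225 bits.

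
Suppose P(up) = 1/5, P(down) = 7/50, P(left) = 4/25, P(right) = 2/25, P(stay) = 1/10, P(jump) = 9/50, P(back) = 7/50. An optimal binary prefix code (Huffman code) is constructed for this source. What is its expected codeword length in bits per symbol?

Repeatedly combine the two least-probable nodes; the expected code length is the sum of the merged weights.
merge 2/25 + 1/10 → 9/50
merge 7/50 + 7/50 → 7/25
merge 4/25 + 9/50 → 17/50
merge 9/50 + 1/5 → 19/50
merge 7/25 + 17/50 → 31/50
merge 19/50 + 31/50 → 1
L = 9/50 + 7/25 + 17/50 + 19/50 + 31/50 + 1 = 14/5 = 2.8 bits/symbol.

2.8 bits/symbol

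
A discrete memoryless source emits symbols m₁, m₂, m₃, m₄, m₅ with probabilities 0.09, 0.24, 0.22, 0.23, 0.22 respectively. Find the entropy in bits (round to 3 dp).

2.256 bits

H = −Σ pᵢ log₂ pᵢ.
−0.09·log₂(0.09) = 0.3127
−0.24·log₂(0.24) = 0.4941
−0.22·log₂(0.22) = 0.4806
−0.23·log₂(0.23) = 0.4877
−0.22·log₂(0.22) = 0.4806
Sum ≈ 2.2556 → 2.256 bits.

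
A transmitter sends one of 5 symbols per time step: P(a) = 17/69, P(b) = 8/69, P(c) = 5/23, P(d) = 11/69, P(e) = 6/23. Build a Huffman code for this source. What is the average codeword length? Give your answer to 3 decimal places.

Repeatedly combine the two least-probable nodes; the expected code length is the sum of the merged weights.
merge 8/69 + 11/69 → 19/69
merge 5/23 + 17/69 → 32/69
merge 6/23 + 19/69 → 37/69
merge 32/69 + 37/69 → 1
L = 19/69 + 32/69 + 37/69 + 1 = 157/69 ≈ 2.275 bits/symbol.

2.275 bits/symbol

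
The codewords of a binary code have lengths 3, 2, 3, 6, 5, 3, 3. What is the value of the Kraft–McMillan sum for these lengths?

With common denominator 2^6 = 64: Σ 2^(−ℓᵢ) = 8/64 + 16/64 + 8/64 + 1/64 + 2/64 + 8/64 + 8/64 = 51/64 = 0.796875.

0.796875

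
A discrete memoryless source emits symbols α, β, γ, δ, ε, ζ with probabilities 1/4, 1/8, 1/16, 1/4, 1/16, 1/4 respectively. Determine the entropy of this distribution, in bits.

Each probability is a power of 1/2, so log₂(1/p) is an integer.
H = Σ p·log₂(1/p) = 1/4·2 + 1/8·3 + 1/16·4 + 1/4·2 + 1/16·4 + 1/4·2 = 2.375 bits.

2.375 bits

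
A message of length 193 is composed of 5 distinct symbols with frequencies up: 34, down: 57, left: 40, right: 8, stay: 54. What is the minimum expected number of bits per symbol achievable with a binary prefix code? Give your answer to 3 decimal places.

2.218 bits/symbol

Probabilities are the counts divided by 193.
Repeatedly combine the two least-probable nodes; the expected code length is the sum of the merged weights.
merge 8/193 + 34/193 → 42/193
merge 40/193 + 42/193 → 82/193
merge 54/193 + 57/193 → 111/193
merge 82/193 + 111/193 → 1
L = 42/193 + 82/193 + 111/193 + 1 = 428/193 ≈ 2.218 bits/symbol.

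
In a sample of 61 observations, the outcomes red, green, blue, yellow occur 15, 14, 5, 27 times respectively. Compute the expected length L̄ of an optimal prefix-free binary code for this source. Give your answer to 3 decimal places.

1.869 bits/symbol

Probabilities are the counts divided by 61.
Repeatedly combine the two least-probable nodes; the expected code length is the sum of the merged weights.
merge 5/61 + 14/61 → 19/61
merge 15/61 + 19/61 → 34/61
merge 27/61 + 34/61 → 1
L = 19/61 + 34/61 + 1 = 114/61 ≈ 1.869 bits/symbol.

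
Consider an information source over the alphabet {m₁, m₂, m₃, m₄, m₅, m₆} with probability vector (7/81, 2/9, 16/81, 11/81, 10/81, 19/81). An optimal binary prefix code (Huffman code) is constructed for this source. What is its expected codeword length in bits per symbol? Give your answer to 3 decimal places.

2.543 bits/symbol

Repeatedly combine the two least-probable nodes; the expected code length is the sum of the merged weights.
merge 7/81 + 10/81 → 17/81
merge 11/81 + 16/81 → 1/3
merge 17/81 + 2/9 → 35/81
merge 19/81 + 1/3 → 46/81
merge 35/81 + 46/81 → 1
L = 17/81 + 1/3 + 35/81 + 46/81 + 1 = 206/81 ≈ 2.543 bits/symbol.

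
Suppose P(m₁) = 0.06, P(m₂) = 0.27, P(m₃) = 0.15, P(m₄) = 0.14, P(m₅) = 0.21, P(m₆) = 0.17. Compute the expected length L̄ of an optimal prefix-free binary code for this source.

Repeatedly combine the two least-probable nodes; the expected code length is the sum of the merged weights.
merge 3/50 + 7/50 → 1/5
merge 3/20 + 17/100 → 8/25
merge 1/5 + 21/100 → 41/100
merge 27/100 + 8/25 → 59/100
merge 41/100 + 59/100 → 1
L = 1/5 + 8/25 + 41/100 + 59/100 + 1 = 63/25 = 2.52 bits/symbol.

2.52 bits/symbol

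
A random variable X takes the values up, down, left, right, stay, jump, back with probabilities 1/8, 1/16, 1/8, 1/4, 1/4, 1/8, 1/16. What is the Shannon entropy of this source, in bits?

2.625 bits

Each probability is a power of 1/2, so log₂(1/p) is an integer.
H = Σ p·log₂(1/p) = 1/8·3 + 1/16·4 + 1/8·3 + 1/4·2 + 1/4·2 + 1/8·3 + 1/16·4 = 2.625 bits.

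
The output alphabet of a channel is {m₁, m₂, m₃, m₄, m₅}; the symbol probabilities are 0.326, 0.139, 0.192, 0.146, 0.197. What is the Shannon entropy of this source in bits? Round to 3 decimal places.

2.247 bits

H = −Σ pᵢ log₂ pᵢ.
−0.326·log₂(0.326) = 0.5272
−0.139·log₂(0.139) = 0.3957
−0.192·log₂(0.192) = 0.4571
−0.146·log₂(0.146) = 0.4053
−0.197·log₂(0.197) = 0.4617
Sum ≈ 2.2470 → 2.247 bits.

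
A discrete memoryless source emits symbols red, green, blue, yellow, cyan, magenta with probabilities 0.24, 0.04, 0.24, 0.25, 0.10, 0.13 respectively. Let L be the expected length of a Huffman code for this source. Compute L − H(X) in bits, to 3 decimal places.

Entropy H = −Σ p log₂ p ≈ 2.3889 bits.
Huffman merges: 1/25+1/10→7/50; 13/100+7/50→27/100; 6/25+6/25→12/25; 1/4+27/100→13/25; 12/25+13/25→1. L = 241/100 ≈ 2.4100.
L − H = 2.4100 − 2.3889 = 0.021 bits.

0.021 bits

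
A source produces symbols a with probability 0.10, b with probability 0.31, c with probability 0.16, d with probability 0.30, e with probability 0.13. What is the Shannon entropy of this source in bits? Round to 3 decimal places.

2.183 bits

H = −Σ pᵢ log₂ pᵢ.
−0.10·log₂(0.10) = 0.3322
−0.31·log₂(0.31) = 0.5238
−0.16·log₂(0.16) = 0.4230
−0.30·log₂(0.30) = 0.5211
−0.13·log₂(0.13) = 0.3826
Sum ≈ 2.1827 → 2.183 bits.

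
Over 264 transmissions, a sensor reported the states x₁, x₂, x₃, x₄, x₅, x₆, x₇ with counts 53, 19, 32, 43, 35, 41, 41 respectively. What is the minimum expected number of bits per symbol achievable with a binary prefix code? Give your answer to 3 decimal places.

2.799 bits/symbol

Probabilities are the counts divided by 264.
Repeatedly combine the two least-probable nodes; the expected code length is the sum of the merged weights.
merge 19/264 + 4/33 → 17/88
merge 35/264 + 41/264 → 19/66
merge 41/264 + 43/264 → 7/22
merge 17/88 + 53/264 → 13/33
merge 19/66 + 7/22 → 20/33
merge 13/33 + 20/33 → 1
L = 17/88 + 19/66 + 7/22 + 13/33 + 20/33 + 1 = 739/264 ≈ 2.799 bits/symbol.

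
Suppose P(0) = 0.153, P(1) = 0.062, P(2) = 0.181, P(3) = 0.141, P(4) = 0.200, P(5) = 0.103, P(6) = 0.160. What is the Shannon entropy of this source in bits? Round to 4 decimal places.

2.7331 bits

H = −Σ pᵢ log₂ pᵢ.
−0.153·log₂(0.153) = 0.4144
−0.062·log₂(0.062) = 0.2487
−0.181·log₂(0.181) = 0.4463
−0.141·log₂(0.141) = 0.3985
−0.200·log₂(0.200) = 0.4644
−0.103·log₂(0.103) = 0.3378
−0.160·log₂(0.160) = 0.4230
Sum ≈ 2.7331 → 2.7331 bits.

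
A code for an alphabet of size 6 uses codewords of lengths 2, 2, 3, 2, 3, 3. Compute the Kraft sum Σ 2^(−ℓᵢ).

With common denominator 2^3 = 8: Σ 2^(−ℓᵢ) = 2/8 + 2/8 + 1/8 + 2/8 + 1/8 + 1/8 = 9/8 = 1.125.

1.125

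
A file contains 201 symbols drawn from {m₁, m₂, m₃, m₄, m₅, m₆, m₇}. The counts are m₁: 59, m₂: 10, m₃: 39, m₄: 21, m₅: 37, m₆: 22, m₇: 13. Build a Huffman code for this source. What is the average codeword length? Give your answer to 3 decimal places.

Probabilities are the counts divided by 201.
Repeatedly combine the two least-probable nodes; the expected code length is the sum of the merged weights.
merge 10/201 + 13/201 → 23/201
merge 7/67 + 22/201 → 43/201
merge 23/201 + 37/201 → 20/67
merge 13/67 + 43/201 → 82/201
merge 59/201 + 20/67 → 119/201
merge 82/201 + 119/201 → 1
L = 23/201 + 43/201 + 20/67 + 82/201 + 119/201 + 1 = 176/67 ≈ 2.627 bits/symbol.

2.627 bits/symbol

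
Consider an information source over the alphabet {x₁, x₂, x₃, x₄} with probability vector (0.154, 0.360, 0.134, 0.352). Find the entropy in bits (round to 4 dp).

H = −Σ pᵢ log₂ pᵢ.
−0.154·log₂(0.154) = 0.4156
−0.360·log₂(0.360) = 0.5306
−0.134·log₂(0.134) = 0.3886
−0.352·log₂(0.352) = 0.5302
Sum ≈ 1.8651 → 1.8651 bits.

1.8651 bits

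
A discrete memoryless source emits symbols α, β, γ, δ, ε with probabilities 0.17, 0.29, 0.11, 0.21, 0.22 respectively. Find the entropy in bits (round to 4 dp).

H = −Σ pᵢ log₂ pᵢ.
−0.17·log₂(0.17) = 0.4346
−0.29·log₂(0.29) = 0.5179
−0.11·log₂(0.11) = 0.3503
−0.21·log₂(0.21) = 0.4728
−0.22·log₂(0.22) = 0.4806
Sum ≈ 2.2562 → 2.2562 bits.

2.2562 bits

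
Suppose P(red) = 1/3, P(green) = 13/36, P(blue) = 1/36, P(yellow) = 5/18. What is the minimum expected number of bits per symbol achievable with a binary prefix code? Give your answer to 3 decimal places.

1.944 bits/symbol

Repeatedly combine the two least-probable nodes; the expected code length is the sum of the merged weights.
merge 1/36 + 5/18 → 11/36
merge 11/36 + 1/3 → 23/36
merge 13/36 + 23/36 → 1
L = 11/36 + 23/36 + 1 = 35/18 ≈ 1.944 bits/symbol.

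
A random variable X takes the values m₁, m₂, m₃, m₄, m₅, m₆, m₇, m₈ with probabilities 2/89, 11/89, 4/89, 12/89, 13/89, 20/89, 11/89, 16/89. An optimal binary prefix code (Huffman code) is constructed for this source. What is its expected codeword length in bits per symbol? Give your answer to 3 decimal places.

2.843 bits/symbol

Repeatedly combine the two least-probable nodes; the expected code length is the sum of the merged weights.
merge 2/89 + 4/89 → 6/89
merge 6/89 + 11/89 → 17/89
merge 11/89 + 12/89 → 23/89
merge 13/89 + 16/89 → 29/89
merge 17/89 + 20/89 → 37/89
merge 23/89 + 29/89 → 52/89
merge 37/89 + 52/89 → 1
L = 6/89 + 17/89 + 23/89 + 29/89 + 37/89 + 52/89 + 1 = 253/89 ≈ 2.843 bits/symbol.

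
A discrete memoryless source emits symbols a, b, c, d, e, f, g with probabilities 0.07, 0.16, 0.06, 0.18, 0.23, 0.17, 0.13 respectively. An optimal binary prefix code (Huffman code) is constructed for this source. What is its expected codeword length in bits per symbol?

2.72 bits/symbol

Repeatedly combine the two least-probable nodes; the expected code length is the sum of the merged weights.
merge 3/50 + 7/100 → 13/100
merge 13/100 + 13/100 → 13/50
merge 4/25 + 17/100 → 33/100
merge 9/50 + 23/100 → 41/100
merge 13/50 + 33/100 → 59/100
merge 41/100 + 59/100 → 1
L = 13/100 + 13/50 + 33/100 + 41/100 + 59/100 + 1 = 68/25 = 2.72 bits/symbol.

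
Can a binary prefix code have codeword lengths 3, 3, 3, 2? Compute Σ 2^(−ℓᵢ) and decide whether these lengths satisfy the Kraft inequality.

0.625; yes

With common denominator 2^3 = 8: Σ 2^(−ℓᵢ) = 1/8 + 1/8 + 1/8 + 2/8 = 5/8 = 0.625.
Kraft's inequality requires Σ ≤ 1; here Σ = 0.625 ≤ 1, so such a prefix code exists.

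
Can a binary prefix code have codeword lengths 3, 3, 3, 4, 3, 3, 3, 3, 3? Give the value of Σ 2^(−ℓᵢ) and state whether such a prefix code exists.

1.0625; no

With common denominator 2^4 = 16: Σ 2^(−ℓᵢ) = 2/16 + 2/16 + 2/16 + 1/16 + 2/16 + 2/16 + 2/16 + 2/16 + 2/16 = 17/16 = 1.0625.
Kraft's inequality requires Σ ≤ 1; here Σ = 1.0625 > 1, so no such prefix code exists.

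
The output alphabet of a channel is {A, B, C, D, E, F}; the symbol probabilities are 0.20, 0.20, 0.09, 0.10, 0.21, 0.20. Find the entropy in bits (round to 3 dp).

H = −Σ pᵢ log₂ pᵢ.
−0.20·log₂(0.20) = 0.4644
−0.20·log₂(0.20) = 0.4644
−0.09·log₂(0.09) = 0.3127
−0.10·log₂(0.10) = 0.3322
−0.21·log₂(0.21) = 0.4728
−0.20·log₂(0.20) = 0.4644
Sum ≈ 2.5108 → 2.511 bits.

2.511 bits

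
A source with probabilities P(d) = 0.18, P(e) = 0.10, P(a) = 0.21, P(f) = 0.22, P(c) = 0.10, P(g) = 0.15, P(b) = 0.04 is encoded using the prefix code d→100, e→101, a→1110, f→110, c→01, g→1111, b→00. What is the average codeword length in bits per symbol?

3.22 bits/symbol

L̄ = Σ pᵢ·ℓᵢ = 0.18·3 + 0.10·3 + 0.21·4 + 0.22·3 + 0.10·2 + 0.15·4 + 0.04·2 = 3.22 bits/symbol.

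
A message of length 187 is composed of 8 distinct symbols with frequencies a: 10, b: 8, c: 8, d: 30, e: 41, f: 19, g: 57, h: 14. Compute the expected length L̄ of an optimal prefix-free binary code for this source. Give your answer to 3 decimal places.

2.690 bits/symbol

Probabilities are the counts divided by 187.
Repeatedly combine the two least-probable nodes; the expected code length is the sum of the merged weights.
merge 8/187 + 8/187 → 16/187
merge 10/187 + 14/187 → 24/187
merge 16/187 + 19/187 → 35/187
merge 24/187 + 30/187 → 54/187
merge 35/187 + 41/187 → 76/187
merge 54/187 + 57/187 → 111/187
merge 76/187 + 111/187 → 1
L = 16/187 + 24/187 + 35/187 + 54/187 + 76/187 + 111/187 + 1 = 503/187 ≈ 2.690 bits/symbol.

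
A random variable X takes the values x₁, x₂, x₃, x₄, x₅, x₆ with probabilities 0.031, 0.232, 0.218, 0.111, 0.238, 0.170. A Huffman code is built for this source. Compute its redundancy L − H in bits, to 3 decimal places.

Entropy H = −Σ p log₂ p ≈ 2.4029 bits.
Huffman merges: 31/1000+111/1000→71/500; 71/500+17/100→39/125; 109/500+29/125→9/20; 119/500+39/125→11/20; 9/20+11/20→1. L = 1227/500 ≈ 2.4540.
L − H = 2.4540 − 2.4029 = 0.051 bits.

0.051 bits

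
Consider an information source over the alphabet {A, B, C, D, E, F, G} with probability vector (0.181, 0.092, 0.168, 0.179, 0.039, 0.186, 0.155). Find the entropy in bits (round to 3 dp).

2.690 bits

H = −Σ pᵢ log₂ pᵢ.
−0.181·log₂(0.181) = 0.4463
−0.092·log₂(0.092) = 0.3167
−0.168·log₂(0.168) = 0.4323
−0.179·log₂(0.179) = 0.4443
−0.039·log₂(0.039) = 0.1825
−0.186·log₂(0.186) = 0.4514
−0.155·log₂(0.155) = 0.4169
Sum ≈ 2.6904 → 2.690 bits.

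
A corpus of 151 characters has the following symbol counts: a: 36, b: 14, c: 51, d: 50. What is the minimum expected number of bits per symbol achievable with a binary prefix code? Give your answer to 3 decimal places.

1.993 bits/symbol

Probabilities are the counts divided by 151.
Repeatedly combine the two least-probable nodes; the expected code length is the sum of the merged weights.
merge 14/151 + 36/151 → 50/151
merge 50/151 + 50/151 → 100/151
merge 51/151 + 100/151 → 1
L = 50/151 + 100/151 + 1 = 301/151 ≈ 1.993 bits/symbol.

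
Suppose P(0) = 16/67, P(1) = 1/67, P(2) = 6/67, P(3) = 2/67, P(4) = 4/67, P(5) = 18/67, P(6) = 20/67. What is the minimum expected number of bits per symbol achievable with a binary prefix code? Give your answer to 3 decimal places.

2.343 bits/symbol

Repeatedly combine the two least-probable nodes; the expected code length is the sum of the merged weights.
merge 1/67 + 2/67 → 3/67
merge 3/67 + 4/67 → 7/67
merge 6/67 + 7/67 → 13/67
merge 13/67 + 16/67 → 29/67
merge 18/67 + 20/67 → 38/67
merge 29/67 + 38/67 → 1
L = 3/67 + 7/67 + 13/67 + 29/67 + 38/67 + 1 = 157/67 ≈ 2.343 bits/symbol.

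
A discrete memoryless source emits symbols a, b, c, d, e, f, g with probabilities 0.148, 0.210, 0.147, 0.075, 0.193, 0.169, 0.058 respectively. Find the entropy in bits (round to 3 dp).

2.697 bits

H = −Σ pᵢ log₂ pᵢ.
−0.148·log₂(0.148) = 0.4079
−0.210·log₂(0.210) = 0.4728
−0.147·log₂(0.147) = 0.4066
−0.075·log₂(0.075) = 0.2803
−0.193·log₂(0.193) = 0.4581
−0.169·log₂(0.169) = 0.4335
−0.058·log₂(0.058) = 0.2383
Sum ≈ 2.6974 → 2.697 bits.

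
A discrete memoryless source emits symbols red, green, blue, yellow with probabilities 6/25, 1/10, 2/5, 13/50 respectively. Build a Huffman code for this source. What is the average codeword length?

Repeatedly combine the two least-probable nodes; the expected code length is the sum of the merged weights.
merge 1/10 + 6/25 → 17/50
merge 13/50 + 17/50 → 3/5
merge 2/5 + 3/5 → 1
L = 17/50 + 3/5 + 1 = 97/50 = 1.94 bits/symbol.

1.94 bits/symbol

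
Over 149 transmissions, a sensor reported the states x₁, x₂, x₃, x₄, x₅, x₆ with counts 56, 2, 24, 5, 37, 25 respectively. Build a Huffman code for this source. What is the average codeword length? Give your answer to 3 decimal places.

Probabilities are the counts divided by 149.
Repeatedly combine the two least-probable nodes; the expected code length is the sum of the merged weights.
merge 2/149 + 5/149 → 7/149
merge 7/149 + 24/149 → 31/149
merge 25/149 + 31/149 → 56/149
merge 37/149 + 56/149 → 93/149
merge 56/149 + 93/149 → 1
L = 7/149 + 31/149 + 56/149 + 93/149 + 1 = 336/149 ≈ 2.255 bits/symbol.

2.255 bits/symbol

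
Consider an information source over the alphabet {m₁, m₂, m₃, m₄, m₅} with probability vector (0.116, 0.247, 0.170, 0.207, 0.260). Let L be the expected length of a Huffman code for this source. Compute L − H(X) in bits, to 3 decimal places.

Entropy H = −Σ p log₂ p ≈ 2.2690 bits.
Huffman merges: 29/250+17/100→143/500; 207/1000+247/1000→227/500; 13/50+143/500→273/500; 227/500+273/500→1. L = 1143/500 ≈ 2.2860.
L − H = 2.2860 − 2.2690 = 0.017 bits.

0.017 bits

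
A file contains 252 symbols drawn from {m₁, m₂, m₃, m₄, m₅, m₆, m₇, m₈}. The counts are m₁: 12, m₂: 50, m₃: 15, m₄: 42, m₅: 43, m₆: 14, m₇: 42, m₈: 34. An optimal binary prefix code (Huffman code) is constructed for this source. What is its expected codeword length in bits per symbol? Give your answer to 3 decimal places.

Probabilities are the counts divided by 252.
Repeatedly combine the two least-probable nodes; the expected code length is the sum of the merged weights.
merge 1/21 + 1/18 → 13/126
merge 5/84 + 13/126 → 41/252
merge 17/126 + 41/252 → 25/84
merge 1/6 + 1/6 → 1/3
merge 43/252 + 25/126 → 31/84
merge 25/84 + 1/3 → 53/84
merge 31/84 + 53/84 → 1
L = 13/126 + 41/252 + 25/84 + 1/3 + 31/84 + 53/84 + 1 = 365/126 ≈ 2.897 bits/symbol.

2.897 bits/symbol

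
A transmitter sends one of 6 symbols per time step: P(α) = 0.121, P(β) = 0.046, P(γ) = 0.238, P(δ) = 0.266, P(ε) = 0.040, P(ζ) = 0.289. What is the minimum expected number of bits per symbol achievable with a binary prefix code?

2.293 bits/symbol

Repeatedly combine the two least-probable nodes; the expected code length is the sum of the merged weights.
merge 1/25 + 23/500 → 43/500
merge 43/500 + 121/1000 → 207/1000
merge 207/1000 + 119/500 → 89/200
merge 133/500 + 289/1000 → 111/200
merge 89/200 + 111/200 → 1
L = 43/500 + 207/1000 + 89/200 + 111/200 + 1 = 2293/1000 = 2.293 bits/symbol.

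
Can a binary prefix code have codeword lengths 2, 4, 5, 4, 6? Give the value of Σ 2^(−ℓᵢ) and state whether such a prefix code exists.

0.421875; yes

With common denominator 2^6 = 64: Σ 2^(−ℓᵢ) = 16/64 + 4/64 + 2/64 + 4/64 + 1/64 = 27/64 = 0.421875.
Kraft's inequality requires Σ ≤ 1; here Σ = 0.421875 ≤ 1, so such a prefix code exists.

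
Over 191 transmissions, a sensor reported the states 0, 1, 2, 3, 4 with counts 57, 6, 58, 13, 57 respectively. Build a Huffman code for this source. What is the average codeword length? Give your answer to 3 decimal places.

2.099 bits/symbol

Probabilities are the counts divided by 191.
Repeatedly combine the two least-probable nodes; the expected code length is the sum of the merged weights.
merge 6/191 + 13/191 → 19/191
merge 19/191 + 57/191 → 76/191
merge 57/191 + 58/191 → 115/191
merge 76/191 + 115/191 → 1
L = 19/191 + 76/191 + 115/191 + 1 = 401/191 ≈ 2.099 bits/symbol.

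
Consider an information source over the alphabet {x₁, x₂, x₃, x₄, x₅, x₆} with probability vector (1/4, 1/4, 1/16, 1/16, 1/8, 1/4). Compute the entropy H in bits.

2.375 bits

Each probability is a power of 1/2, so log₂(1/p) is an integer.
H = Σ p·log₂(1/p) = 1/4·2 + 1/4·2 + 1/16·4 + 1/16·4 + 1/8·3 + 1/4·2 = 2.375 bits.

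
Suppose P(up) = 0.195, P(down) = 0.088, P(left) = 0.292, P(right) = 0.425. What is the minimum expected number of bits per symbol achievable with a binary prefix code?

Repeatedly combine the two least-probable nodes; the expected code length is the sum of the merged weights.
merge 11/125 + 39/200 → 283/1000
merge 283/1000 + 73/250 → 23/40
merge 17/40 + 23/40 → 1
L = 283/1000 + 23/40 + 1 = 929/500 = 1.858 bits/symbol.

1.858 bits/symbol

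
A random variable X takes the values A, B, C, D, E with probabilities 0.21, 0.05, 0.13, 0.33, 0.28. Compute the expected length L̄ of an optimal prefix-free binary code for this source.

2.18 bits/symbol

Repeatedly combine the two least-probable nodes; the expected code length is the sum of the merged weights.
merge 1/20 + 13/100 → 9/50
merge 9/50 + 21/100 → 39/100
merge 7/25 + 33/100 → 61/100
merge 39/100 + 61/100 → 1
L = 9/50 + 39/100 + 61/100 + 1 = 109/50 = 2.18 bits/symbol.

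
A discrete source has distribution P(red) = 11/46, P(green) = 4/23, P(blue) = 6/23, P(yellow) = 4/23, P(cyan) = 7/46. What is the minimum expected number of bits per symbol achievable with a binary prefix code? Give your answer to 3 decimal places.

2.326 bits/symbol

Repeatedly combine the two least-probable nodes; the expected code length is the sum of the merged weights.
merge 7/46 + 4/23 → 15/46
merge 4/23 + 11/46 → 19/46
merge 6/23 + 15/46 → 27/46
merge 19/46 + 27/46 → 1
L = 15/46 + 19/46 + 27/46 + 1 = 107/46 ≈ 2.326 bits/symbol.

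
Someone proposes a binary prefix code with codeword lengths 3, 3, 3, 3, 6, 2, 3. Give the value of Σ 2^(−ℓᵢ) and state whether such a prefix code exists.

With common denominator 2^6 = 64: Σ 2^(−ℓᵢ) = 8/64 + 8/64 + 8/64 + 8/64 + 1/64 + 16/64 + 8/64 = 57/64 = 0.890625.
Kraft's inequality requires Σ ≤ 1; here Σ = 0.890625 ≤ 1, so such a prefix code exists.

0.890625; yes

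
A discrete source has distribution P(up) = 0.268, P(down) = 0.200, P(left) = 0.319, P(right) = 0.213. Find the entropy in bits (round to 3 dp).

H = −Σ pᵢ log₂ pᵢ.
−0.268·log₂(0.268) = 0.5091
−0.200·log₂(0.200) = 0.4644
−0.319·log₂(0.319) = 0.5258
−0.213·log₂(0.213) = 0.4752
Sum ≈ 1.9746 → 1.975 bits.

1.975 bits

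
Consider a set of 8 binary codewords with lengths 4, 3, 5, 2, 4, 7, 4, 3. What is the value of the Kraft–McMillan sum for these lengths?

With common denominator 2^7 = 128: Σ 2^(−ℓᵢ) = 8/128 + 16/128 + 4/128 + 32/128 + 8/128 + 1/128 + 8/128 + 16/128 = 93/128 = 0.7265625.

0.7265625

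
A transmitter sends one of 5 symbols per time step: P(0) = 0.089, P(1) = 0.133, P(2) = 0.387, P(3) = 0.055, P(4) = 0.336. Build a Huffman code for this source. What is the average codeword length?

2.034 bits/symbol

Repeatedly combine the two least-probable nodes; the expected code length is the sum of the merged weights.
merge 11/200 + 89/1000 → 18/125
merge 133/1000 + 18/125 → 277/1000
merge 277/1000 + 42/125 → 613/1000
merge 387/1000 + 613/1000 → 1
L = 18/125 + 277/1000 + 613/1000 + 1 = 1017/500 = 2.034 bits/symbol.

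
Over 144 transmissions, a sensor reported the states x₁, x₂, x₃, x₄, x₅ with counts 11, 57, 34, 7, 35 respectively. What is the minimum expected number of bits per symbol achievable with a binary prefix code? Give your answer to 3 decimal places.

Probabilities are the counts divided by 144.
Repeatedly combine the two least-probable nodes; the expected code length is the sum of the merged weights.
merge 7/144 + 11/144 → 1/8
merge 1/8 + 17/72 → 13/36
merge 35/144 + 13/36 → 29/48
merge 19/48 + 29/48 → 1
L = 1/8 + 13/36 + 29/48 + 1 = 301/144 ≈ 2.090 bits/symbol.

2.090 bits/symbol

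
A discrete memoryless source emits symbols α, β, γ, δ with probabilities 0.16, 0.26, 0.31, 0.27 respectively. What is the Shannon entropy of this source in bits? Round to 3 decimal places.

1.962 bits

H = −Σ pᵢ log₂ pᵢ.
−0.16·log₂(0.16) = 0.4230
−0.26·log₂(0.26) = 0.5053
−0.31·log₂(0.31) = 0.5238
−0.27·log₂(0.27) = 0.5100
Sum ≈ 1.9621 → 1.962 bits.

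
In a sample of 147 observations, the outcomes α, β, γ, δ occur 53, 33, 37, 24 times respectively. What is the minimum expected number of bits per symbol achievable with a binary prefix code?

Probabilities are the counts divided by 147.
Repeatedly combine the two least-probable nodes; the expected code length is the sum of the merged weights.
merge 8/49 + 11/49 → 19/49
merge 37/147 + 53/147 → 30/49
merge 19/49 + 30/49 → 1
L = 19/49 + 30/49 + 1 = 2 bits/symbol.

2 bits/symbol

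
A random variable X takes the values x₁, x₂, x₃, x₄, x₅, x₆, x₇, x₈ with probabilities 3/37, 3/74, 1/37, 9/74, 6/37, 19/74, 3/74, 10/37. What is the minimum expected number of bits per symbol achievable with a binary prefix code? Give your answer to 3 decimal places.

Repeatedly combine the two least-probable nodes; the expected code length is the sum of the merged weights.
merge 1/37 + 3/74 → 5/74
merge 3/74 + 5/74 → 4/37
merge 3/37 + 4/37 → 7/37
merge 9/74 + 6/37 → 21/74
merge 7/37 + 19/74 → 33/74
merge 10/37 + 21/74 → 41/74
merge 33/74 + 41/74 → 1
L = 5/74 + 4/37 + 7/37 + 21/74 + 33/74 + 41/74 + 1 = 98/37 ≈ 2.649 bits/symbol.

2.649 bits/symbol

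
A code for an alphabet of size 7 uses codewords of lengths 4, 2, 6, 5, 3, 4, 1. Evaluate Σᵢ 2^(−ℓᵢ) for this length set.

1.046875

With common denominator 2^6 = 64: Σ 2^(−ℓᵢ) = 4/64 + 16/64 + 1/64 + 2/64 + 8/64 + 4/64 + 32/64 = 67/64 = 1.046875.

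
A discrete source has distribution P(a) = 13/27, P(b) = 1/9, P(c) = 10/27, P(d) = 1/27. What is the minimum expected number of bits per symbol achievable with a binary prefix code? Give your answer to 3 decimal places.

1.667 bits/symbol

Repeatedly combine the two least-probable nodes; the expected code length is the sum of the merged weights.
merge 1/27 + 1/9 → 4/27
merge 4/27 + 10/27 → 14/27
merge 13/27 + 14/27 → 1
L = 4/27 + 14/27 + 1 = 5/3 ≈ 1.667 bits/symbol.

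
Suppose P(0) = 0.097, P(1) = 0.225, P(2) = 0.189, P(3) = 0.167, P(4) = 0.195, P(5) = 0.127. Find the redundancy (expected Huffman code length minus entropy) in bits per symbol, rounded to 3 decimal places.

0.046 bits

Entropy H = −Σ p log₂ p ≈ 2.5342 bits.
Huffman merges: 97/1000+127/1000→28/125; 167/1000+189/1000→89/250; 39/200+28/125→419/1000; 9/40+89/250→581/1000; 419/1000+581/1000→1. L = 129/50 ≈ 2.5800.
L − H = 2.5800 − 2.5342 = 0.046 bits.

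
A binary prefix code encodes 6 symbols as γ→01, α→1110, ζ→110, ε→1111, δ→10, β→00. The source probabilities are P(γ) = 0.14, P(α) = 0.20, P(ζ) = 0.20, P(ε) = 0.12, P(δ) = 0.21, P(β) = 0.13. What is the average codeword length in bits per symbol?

L̄ = Σ pᵢ·ℓᵢ = 0.14·2 + 0.20·4 + 0.20·3 + 0.12·4 + 0.21·2 + 0.13·2 = 2.84 bits/symbol.

2.84 bits/symbol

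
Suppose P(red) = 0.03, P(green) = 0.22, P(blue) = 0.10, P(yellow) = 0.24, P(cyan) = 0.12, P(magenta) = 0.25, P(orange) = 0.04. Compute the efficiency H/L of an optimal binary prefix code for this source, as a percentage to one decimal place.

99.3%

Entropy H = −Σ p log₂ p ≈ 2.5115 bits.
Huffman merges: 3/100+1/25→7/100; 7/100+1/10→17/100; 3/25+17/100→29/100; 11/50+6/25→23/50; 1/4+29/100→27/50; 23/50+27/50→1. L = 253/100 ≈ 2.5300.
Efficiency = H/L = 2.5115/2.5300 = 99.3%.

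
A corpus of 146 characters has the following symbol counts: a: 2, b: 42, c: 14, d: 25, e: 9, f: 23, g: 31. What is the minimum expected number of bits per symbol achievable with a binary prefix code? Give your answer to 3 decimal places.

2.575 bits/symbol

Probabilities are the counts divided by 146.
Repeatedly combine the two least-probable nodes; the expected code length is the sum of the merged weights.
merge 1/73 + 9/146 → 11/146
merge 11/146 + 7/73 → 25/146
merge 23/146 + 25/146 → 24/73
merge 25/146 + 31/146 → 28/73
merge 21/73 + 24/73 → 45/73
merge 28/73 + 45/73 → 1
L = 11/146 + 25/146 + 24/73 + 28/73 + 45/73 + 1 = 188/73 ≈ 2.575 bits/symbol.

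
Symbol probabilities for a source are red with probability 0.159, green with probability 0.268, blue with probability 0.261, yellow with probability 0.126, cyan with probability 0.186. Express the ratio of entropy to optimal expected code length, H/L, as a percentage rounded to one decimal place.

99.1%

Entropy H = −Σ p log₂ p ≈ 2.2646 bits.
Huffman merges: 63/500+159/1000→57/200; 93/500+261/1000→447/1000; 67/250+57/200→553/1000; 447/1000+553/1000→1. L = 457/200 ≈ 2.2850.
Efficiency = H/L = 2.2646/2.2850 = 99.1%.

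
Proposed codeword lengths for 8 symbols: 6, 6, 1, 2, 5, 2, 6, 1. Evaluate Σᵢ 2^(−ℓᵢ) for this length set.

With common denominator 2^6 = 64: Σ 2^(−ℓᵢ) = 1/64 + 1/64 + 32/64 + 16/64 + 2/64 + 16/64 + 1/64 + 32/64 = 101/64 = 1.578125.

1.578125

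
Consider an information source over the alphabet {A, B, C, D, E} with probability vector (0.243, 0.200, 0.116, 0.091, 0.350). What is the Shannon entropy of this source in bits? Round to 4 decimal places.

H = −Σ pᵢ log₂ pᵢ.
−0.243·log₂(0.243) = 0.4960
−0.200·log₂(0.200) = 0.4644
−0.116·log₂(0.116) = 0.3605
−0.091·log₂(0.091) = 0.3147
−0.350·log₂(0.350) = 0.5301
Sum ≈ 2.1656 → 2.1656 bits.

2.1656 bits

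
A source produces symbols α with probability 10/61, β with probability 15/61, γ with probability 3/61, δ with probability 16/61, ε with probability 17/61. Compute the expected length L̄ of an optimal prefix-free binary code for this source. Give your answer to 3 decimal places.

Repeatedly combine the two least-probable nodes; the expected code length is the sum of the merged weights.
merge 3/61 + 10/61 → 13/61
merge 13/61 + 15/61 → 28/61
merge 16/61 + 17/61 → 33/61
merge 28/61 + 33/61 → 1
L = 13/61 + 28/61 + 33/61 + 1 = 135/61 ≈ 2.213 bits/symbol.

2.213 bits/symbol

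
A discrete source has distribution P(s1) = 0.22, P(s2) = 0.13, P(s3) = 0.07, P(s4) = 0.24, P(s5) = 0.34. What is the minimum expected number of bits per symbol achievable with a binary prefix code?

2.2 bits/symbol

Repeatedly combine the two least-probable nodes; the expected code length is the sum of the merged weights.
merge 7/100 + 13/100 → 1/5
merge 1/5 + 11/50 → 21/50
merge 6/25 + 17/50 → 29/50
merge 21/50 + 29/50 → 1
L = 1/5 + 21/50 + 29/50 + 1 = 11/5 = 2.2 bits/symbol.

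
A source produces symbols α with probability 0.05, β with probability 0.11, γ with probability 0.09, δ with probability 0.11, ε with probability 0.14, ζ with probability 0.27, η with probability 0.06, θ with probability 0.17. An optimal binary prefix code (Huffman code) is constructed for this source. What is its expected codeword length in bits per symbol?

Repeatedly combine the two least-probable nodes; the expected code length is the sum of the merged weights.
merge 1/20 + 3/50 → 11/100
merge 9/100 + 11/100 → 1/5
merge 11/100 + 11/100 → 11/50
merge 7/50 + 17/100 → 31/100
merge 1/5 + 11/50 → 21/50
merge 27/100 + 31/100 → 29/50
merge 21/50 + 29/50 → 1
L = 11/100 + 1/5 + 11/50 + 31/100 + 21/50 + 29/50 + 1 = 71/25 = 2.84 bits/symbol.

2.84 bits/symbol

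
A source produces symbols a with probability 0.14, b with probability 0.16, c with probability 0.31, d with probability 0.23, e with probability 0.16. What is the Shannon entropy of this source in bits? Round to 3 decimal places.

H = −Σ pᵢ log₂ pᵢ.
−0.14·log₂(0.14) = 0.3971
−0.16·log₂(0.16) = 0.4230
−0.31·log₂(0.31) = 0.5238
−0.23·log₂(0.23) = 0.4877
−0.16·log₂(0.16) = 0.4230
Sum ≈ 2.2546 → 2.255 bits.

2.255 bits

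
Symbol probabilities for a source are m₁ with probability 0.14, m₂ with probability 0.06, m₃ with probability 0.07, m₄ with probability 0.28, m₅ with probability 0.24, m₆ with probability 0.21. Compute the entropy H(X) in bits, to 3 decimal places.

H = −Σ pᵢ log₂ pᵢ.
−0.14·log₂(0.14) = 0.3971
−0.06·log₂(0.06) = 0.2435
−0.07·log₂(0.07) = 0.2686
−0.28·log₂(0.28) = 0.5142
−0.24·log₂(0.24) = 0.4941
−0.21·log₂(0.21) = 0.4728
Sum ≈ 2.3904 → 2.390 bits.

2.390 bits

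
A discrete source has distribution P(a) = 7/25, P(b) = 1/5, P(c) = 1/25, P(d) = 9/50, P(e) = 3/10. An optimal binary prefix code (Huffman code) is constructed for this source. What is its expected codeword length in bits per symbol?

Repeatedly combine the two least-probable nodes; the expected code length is the sum of the merged weights.
merge 1/25 + 9/50 → 11/50
merge 1/5 + 11/50 → 21/50
merge 7/25 + 3/10 → 29/50
merge 21/50 + 29/50 → 1
L = 11/50 + 21/50 + 29/50 + 1 = 111/50 = 2.22 bits/symbol.

2.22 bits/symbol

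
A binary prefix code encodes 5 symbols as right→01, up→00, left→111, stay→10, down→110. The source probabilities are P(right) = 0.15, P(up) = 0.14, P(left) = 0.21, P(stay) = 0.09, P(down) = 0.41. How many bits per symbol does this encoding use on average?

L̄ = Σ pᵢ·ℓᵢ = 0.15·2 + 0.14·2 + 0.21·3 + 0.09·2 + 0.41·3 = 2.62 bits/symbol.

2.62 bits/symbol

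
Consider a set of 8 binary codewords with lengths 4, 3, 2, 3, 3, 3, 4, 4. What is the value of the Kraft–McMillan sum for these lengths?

With common denominator 2^4 = 16: Σ 2^(−ℓᵢ) = 1/16 + 2/16 + 4/16 + 2/16 + 2/16 + 2/16 + 1/16 + 1/16 = 15/16 = 0.9375.

0.9375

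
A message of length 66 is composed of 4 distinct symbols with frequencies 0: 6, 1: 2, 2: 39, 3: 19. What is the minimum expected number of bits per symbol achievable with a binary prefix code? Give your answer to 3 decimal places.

1.530 bits/symbol

Probabilities are the counts divided by 66.
Repeatedly combine the two least-probable nodes; the expected code length is the sum of the merged weights.
merge 1/33 + 1/11 → 4/33
merge 4/33 + 19/66 → 9/22
merge 9/22 + 13/22 → 1
L = 4/33 + 9/22 + 1 = 101/66 ≈ 1.530 bits/symbol.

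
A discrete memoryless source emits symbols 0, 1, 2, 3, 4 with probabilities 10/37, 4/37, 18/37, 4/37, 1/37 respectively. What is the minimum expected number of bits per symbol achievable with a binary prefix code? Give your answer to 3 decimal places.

1.892 bits/symbol

Repeatedly combine the two least-probable nodes; the expected code length is the sum of the merged weights.
merge 1/37 + 4/37 → 5/37
merge 4/37 + 5/37 → 9/37
merge 9/37 + 10/37 → 19/37
merge 18/37 + 19/37 → 1
L = 5/37 + 9/37 + 19/37 + 1 = 70/37 ≈ 1.892 bits/symbol.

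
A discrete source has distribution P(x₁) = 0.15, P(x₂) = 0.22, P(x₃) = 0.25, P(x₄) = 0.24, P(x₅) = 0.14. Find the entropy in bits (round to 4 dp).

H = −Σ pᵢ log₂ pᵢ.
−0.15·log₂(0.15) = 0.4105
−0.22·log₂(0.22) = 0.4806
−0.25·log₂(0.25) = 0.5000
−0.24·log₂(0.24) = 0.4941
−0.14·log₂(0.14) = 0.3971
Sum ≈ 2.2824 → 2.2824 bits.

2.2824 bits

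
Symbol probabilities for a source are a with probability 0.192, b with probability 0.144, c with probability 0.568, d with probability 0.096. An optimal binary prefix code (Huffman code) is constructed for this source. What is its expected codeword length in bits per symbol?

Repeatedly combine the two least-probable nodes; the expected code length is the sum of the merged weights.
merge 12/125 + 18/125 → 6/25
merge 24/125 + 6/25 → 54/125
merge 54/125 + 71/125 → 1
L = 6/25 + 54/125 + 1 = 209/125 = 1.672 bits/symbol.

1.672 bits/symbol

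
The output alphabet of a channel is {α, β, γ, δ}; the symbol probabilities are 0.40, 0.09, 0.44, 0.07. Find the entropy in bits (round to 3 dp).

H = −Σ pᵢ log₂ pᵢ.
−0.40·log₂(0.40) = 0.5288
−0.09·log₂(0.09) = 0.3127
−0.44·log₂(0.44) = 0.5211
−0.07·log₂(0.07) = 0.2686
Sum ≈ 1.6311 → 1.631 bits.

1.631 bits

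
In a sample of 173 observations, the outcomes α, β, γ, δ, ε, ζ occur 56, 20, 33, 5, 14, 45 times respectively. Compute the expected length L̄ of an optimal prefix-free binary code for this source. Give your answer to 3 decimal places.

2.335 bits/symbol

Probabilities are the counts divided by 173.
Repeatedly combine the two least-probable nodes; the expected code length is the sum of the merged weights.
merge 5/173 + 14/173 → 19/173
merge 19/173 + 20/173 → 39/173
merge 33/173 + 39/173 → 72/173
merge 45/173 + 56/173 → 101/173
merge 72/173 + 101/173 → 1
L = 19/173 + 39/173 + 72/173 + 101/173 + 1 = 404/173 ≈ 2.335 bits/symbol.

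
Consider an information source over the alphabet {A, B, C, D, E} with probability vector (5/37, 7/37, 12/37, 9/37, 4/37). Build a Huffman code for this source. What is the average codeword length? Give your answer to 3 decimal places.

2.243 bits/symbol

Repeatedly combine the two least-probable nodes; the expected code length is the sum of the merged weights.
merge 4/37 + 5/37 → 9/37
merge 7/37 + 9/37 → 16/37
merge 9/37 + 12/37 → 21/37
merge 16/37 + 21/37 → 1
L = 9/37 + 16/37 + 21/37 + 1 = 83/37 ≈ 2.243 bits/symbol.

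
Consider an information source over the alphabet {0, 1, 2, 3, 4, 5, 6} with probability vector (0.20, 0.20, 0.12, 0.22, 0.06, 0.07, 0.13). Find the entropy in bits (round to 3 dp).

2.671 bits

H = −Σ pᵢ log₂ pᵢ.
−0.20·log₂(0.20) = 0.4644
−0.20·log₂(0.20) = 0.4644
−0.12·log₂(0.12) = 0.3671
−0.22·log₂(0.22) = 0.4806
−0.06·log₂(0.06) = 0.2435
−0.07·log₂(0.07) = 0.2686
−0.13·log₂(0.13) = 0.3826
Sum ≈ 2.6711 → 2.671 bits.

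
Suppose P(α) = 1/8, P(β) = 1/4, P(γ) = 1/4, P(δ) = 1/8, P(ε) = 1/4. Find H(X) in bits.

Each probability is a power of 1/2, so log₂(1/p) is an integer.
H = Σ p·log₂(1/p) = 1/8·3 + 1/4·2 + 1/4·2 + 1/8·3 + 1/4·2 = 2.25 bits.

2.25 bits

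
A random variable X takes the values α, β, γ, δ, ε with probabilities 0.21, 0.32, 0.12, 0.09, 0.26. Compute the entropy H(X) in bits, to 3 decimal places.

2.184 bits

H = −Σ pᵢ log₂ pᵢ.
−0.21·log₂(0.21) = 0.4728
−0.32·log₂(0.32) = 0.5260
−0.12·log₂(0.12) = 0.3671
−0.09·log₂(0.09) = 0.3127
−0.26·log₂(0.26) = 0.5053
Sum ≈ 2.1839 → 2.184 bits.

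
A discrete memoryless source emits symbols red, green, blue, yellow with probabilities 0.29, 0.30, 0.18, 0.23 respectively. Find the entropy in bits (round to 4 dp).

H = −Σ pᵢ log₂ pᵢ.
−0.29·log₂(0.29) = 0.5179
−0.30·log₂(0.30) = 0.5211
−0.18·log₂(0.18) = 0.4453
−0.23·log₂(0.23) = 0.4877
Sum ≈ 1.9720 → 1.9720 bits.

1.9720 bits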